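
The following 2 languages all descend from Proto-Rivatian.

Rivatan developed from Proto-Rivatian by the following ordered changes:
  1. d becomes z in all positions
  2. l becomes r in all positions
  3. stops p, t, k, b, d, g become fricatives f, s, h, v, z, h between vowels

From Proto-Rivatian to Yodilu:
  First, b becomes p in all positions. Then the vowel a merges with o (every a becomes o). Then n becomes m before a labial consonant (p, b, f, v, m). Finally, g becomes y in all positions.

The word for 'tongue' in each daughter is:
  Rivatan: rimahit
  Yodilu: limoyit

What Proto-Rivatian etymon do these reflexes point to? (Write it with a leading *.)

*limagit

Position 4: Rivatan has a, Yodilu has o. Rivatan preserves a here (none of its changes turn any other segment into a), so the proto-segment is *a.
Position 5: Rivatan has h, Yodilu has y. Taking the neighbouring segments as reconstructed: Rivatan h could go back to *k or *g or *h; Yodilu y could go back to *g or *y — the one source consistent with every daughter is *g.
Position 1: Rivatan has r, Yodilu has l. Yodilu preserves l here (none of its changes turn any other segment into l), so the proto-segment is *l.
This points to *limagit. Verify forward in each daughter:
Rivatan: *limagit > rimagit > rimahit  (by unconditioned shift, intervocalic lenition)
Yodilu: start from *limagit.
  rule 1: no change — limagit
  rule 2 (vowel merger): limagit → limogit
  rule 3: no change — limogit
  rule 4 (unconditioned shift): limogit → limoyit
  ⇒ Yodilu limoyit
No other proto-form is consistent with every reflex, so the reconstruction is *limagit.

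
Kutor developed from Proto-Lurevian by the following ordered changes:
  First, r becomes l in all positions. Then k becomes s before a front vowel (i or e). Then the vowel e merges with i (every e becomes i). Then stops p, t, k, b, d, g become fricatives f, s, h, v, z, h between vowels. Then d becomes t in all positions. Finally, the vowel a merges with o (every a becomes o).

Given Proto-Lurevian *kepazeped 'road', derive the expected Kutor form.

sifozifit

Kutor: *kepazeped
  kepazeped (rule 1 does not apply)
  kepazeped → sepazeped   [palatalisation]
  sepazeped → sipazipid   [vowel merger]
  sipazipid → sifazifid   [intervocalic lenition]
  sifazifid → sifazifit   [unconditioned shift]
  sifazifit → sifozifit   [vowel merger]
  giving Kutor sifozifit.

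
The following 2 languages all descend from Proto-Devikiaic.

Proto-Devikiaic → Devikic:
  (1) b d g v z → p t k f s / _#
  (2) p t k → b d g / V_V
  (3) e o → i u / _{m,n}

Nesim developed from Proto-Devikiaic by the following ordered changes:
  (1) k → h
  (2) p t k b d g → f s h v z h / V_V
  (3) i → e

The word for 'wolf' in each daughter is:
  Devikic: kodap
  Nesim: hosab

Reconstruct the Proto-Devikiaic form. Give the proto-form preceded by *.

Position 3: Devikic has d, Nesim has s. Taking the neighbouring segments as reconstructed: Devikic d could go back to *t or *d; Nesim s could go back to *t or *s — the one source consistent with every daughter is *t.
Position 5: Devikic has p, Nesim has b. Nesim preserves b here (none of its changes turn any other segment into b), so the proto-segment is *b.
Position 1: Devikic has k, Nesim has h. Taking the neighbouring segments as reconstructed: Devikic k can only go back to *k; Nesim h could go back to *k or *h — the one source consistent with every daughter is *k.
Verify the candidate proto-form against each daughter:
Devikic: start from *kotab.
  rule 1 (final devoicing): kotab → kotap
  rule 2 (intervocalic voicing): kotap → kodap
  rule 3: no change — kodap
  ⇒ Devikic kodap
Nesim: start from *kotab.
  rule 1 (unconditioned shift): kotab → hotab
  rule 2 (intervocalic lenition): hotab → hosab
  rule 3: no change — hosab
  ⇒ Nesim hosab
Only *kotab yields all of Devikic kodap, Nesim hosab.

*kotab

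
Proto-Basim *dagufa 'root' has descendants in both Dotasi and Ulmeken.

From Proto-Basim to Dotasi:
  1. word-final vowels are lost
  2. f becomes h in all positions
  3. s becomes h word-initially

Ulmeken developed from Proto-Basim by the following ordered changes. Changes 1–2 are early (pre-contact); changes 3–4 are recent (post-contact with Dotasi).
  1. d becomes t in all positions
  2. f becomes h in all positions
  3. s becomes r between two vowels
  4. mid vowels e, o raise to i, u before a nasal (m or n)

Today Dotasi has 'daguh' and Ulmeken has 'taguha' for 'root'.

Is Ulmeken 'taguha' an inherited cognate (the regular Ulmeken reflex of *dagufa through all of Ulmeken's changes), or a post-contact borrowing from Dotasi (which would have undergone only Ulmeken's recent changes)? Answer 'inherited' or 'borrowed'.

If inherited, *dagufa would pass through all of Ulmeken's changes:
Ulmeken: start from *dagufa.
  rule 1 (unconditioned shift): dagufa → tagufa
  rule 2 (unconditioned shift): tagufa → taguha
  rule 3: no change — taguha
  rule 4: no change — taguha
  ⇒ Ulmeken taguha
If borrowed from Dotasi 'daguh' after the early changes, it would undergo only the recent ones:
  rule 3 (rhotacism): no change (daguh)
  rule 4 (pre-nasal raising): no change (daguh)
  ⇒ as a loan: daguh
Ulmeken 'taguha' matches the inherited outcome exactly, so it is an inherited cognate, not a loan.

inherited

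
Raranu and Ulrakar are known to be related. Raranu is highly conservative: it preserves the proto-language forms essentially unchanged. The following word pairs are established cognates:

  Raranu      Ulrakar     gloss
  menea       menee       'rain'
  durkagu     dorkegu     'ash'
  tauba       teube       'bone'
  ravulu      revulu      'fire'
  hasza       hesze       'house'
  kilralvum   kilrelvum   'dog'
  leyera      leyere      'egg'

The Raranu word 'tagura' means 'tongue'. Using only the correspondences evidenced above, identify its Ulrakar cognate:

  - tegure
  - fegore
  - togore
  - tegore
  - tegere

tegore

durkagu ~ dorkegu, hasza ~ hesze — Raranu a corresponds to Ulrakar e after a consonant, before a consonant other than r, m, n, p, b, f, v.
durkagu ~ dorkegu — Raranu u corresponds to Ulrakar o after a consonant, before r.
tauba ~ teube, hasza ~ hesze — Raranu a corresponds to Ulrakar e word-finally.
Applying these to Raranu 'tagura':
  tagura → tegura   (a→e after a consonant, before a consonant other than r, m, n, p, b, f, v)
  tegura → tegora   (u→o after a consonant, before r)
  tegora → tegore   (a→e word-finally)
So the Ulrakar cognate is 'tegore'.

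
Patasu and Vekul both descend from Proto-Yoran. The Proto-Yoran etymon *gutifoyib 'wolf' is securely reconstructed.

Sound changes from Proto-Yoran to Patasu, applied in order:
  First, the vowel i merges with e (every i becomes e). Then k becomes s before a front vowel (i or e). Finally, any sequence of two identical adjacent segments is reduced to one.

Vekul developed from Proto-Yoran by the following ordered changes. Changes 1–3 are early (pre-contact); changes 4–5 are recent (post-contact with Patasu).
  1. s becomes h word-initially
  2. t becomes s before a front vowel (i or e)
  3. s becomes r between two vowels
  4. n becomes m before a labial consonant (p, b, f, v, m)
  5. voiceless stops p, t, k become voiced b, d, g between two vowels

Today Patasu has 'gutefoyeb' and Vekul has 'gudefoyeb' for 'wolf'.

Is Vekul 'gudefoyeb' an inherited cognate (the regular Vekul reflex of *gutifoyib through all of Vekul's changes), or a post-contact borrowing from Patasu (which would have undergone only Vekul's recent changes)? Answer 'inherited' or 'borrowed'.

If inherited, *gutifoyib would pass through all of Vekul's changes:
Vekul: *gutifoyib
  gutifoyib (rule 1 does not apply)
  gutifoyib → gusifoyib   [palatalisation]
  gusifoyib → gurifoyib   [rhotacism]
  gurifoyib (rule 4 does not apply)
  gurifoyib (rule 5 does not apply)
  giving Vekul gurifoyib.
If borrowed from Patasu 'gutefoyeb' after the early changes, it would undergo only the recent ones:
  rule 4 (nasal place assimilation): no change (gutefoyeb)
  rule 5 (intervocalic voicing): gutefoyeb → gudefoyeb
  ⇒ as a loan: gudefoyeb
Vekul 'gudefoyeb' matches the loan outcome 'gudefoyeb', not the inherited 'gurifoyib' — it skipped the early Vekul changes, so it was borrowed from Patasu.

borrowed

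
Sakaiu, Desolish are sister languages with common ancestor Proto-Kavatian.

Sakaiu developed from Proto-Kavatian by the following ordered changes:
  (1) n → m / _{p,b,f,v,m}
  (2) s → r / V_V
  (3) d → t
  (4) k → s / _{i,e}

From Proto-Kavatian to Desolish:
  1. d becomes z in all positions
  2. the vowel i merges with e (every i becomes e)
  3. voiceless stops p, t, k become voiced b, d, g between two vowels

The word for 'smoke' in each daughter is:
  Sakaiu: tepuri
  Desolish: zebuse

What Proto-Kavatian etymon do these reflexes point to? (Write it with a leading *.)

Position 5: Sakaiu has r, Desolish has s. Desolish preserves s here (none of its changes turn any other segment into s), so the proto-segment is *s.
Position 6: Sakaiu has i, Desolish has e. Sakaiu preserves i here (none of its changes turn any other segment into i), so the proto-segment is *i.
Position 3: Sakaiu has p, Desolish has b. Sakaiu preserves p here (none of its changes turn any other segment into p), so the proto-segment is *p.
Verify the candidate proto-form against each daughter:
Sakaiu: start from *depusi.
  rule 1: no change — depusi
  rule 2 (rhotacism): depusi → depuri
  rule 3 (unconditioned shift): depuri → tepuri
  rule 4: no change — tepuri
  ⇒ Sakaiu tepuri
Desolish: *depusi
  depusi → zepusi   [unconditioned shift]
  zepusi → zepuse   [vowel merger]
  zepuse → zebuse   [intervocalic voicing]
  giving Desolish zebuse.
Only *depusi yields all of Sakaiu tepuri, Desolish zebuse.

*depusi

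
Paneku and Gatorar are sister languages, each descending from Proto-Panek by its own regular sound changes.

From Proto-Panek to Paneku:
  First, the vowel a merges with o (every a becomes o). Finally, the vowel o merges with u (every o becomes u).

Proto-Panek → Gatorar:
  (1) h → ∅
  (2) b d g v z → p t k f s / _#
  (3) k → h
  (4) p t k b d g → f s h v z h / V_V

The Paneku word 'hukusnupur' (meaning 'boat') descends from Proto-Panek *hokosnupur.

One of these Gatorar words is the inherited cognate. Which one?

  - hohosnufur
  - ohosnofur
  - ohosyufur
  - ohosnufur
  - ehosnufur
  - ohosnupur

Gatorar: *hokosnupur > okosnupur > ohosnupur > ohosnufur  (by h-loss, unconditioned shift, intervocalic lenition)
Among the options, 'ohosnufur' alone shows every Gatorar change applied in order.

ohosnufur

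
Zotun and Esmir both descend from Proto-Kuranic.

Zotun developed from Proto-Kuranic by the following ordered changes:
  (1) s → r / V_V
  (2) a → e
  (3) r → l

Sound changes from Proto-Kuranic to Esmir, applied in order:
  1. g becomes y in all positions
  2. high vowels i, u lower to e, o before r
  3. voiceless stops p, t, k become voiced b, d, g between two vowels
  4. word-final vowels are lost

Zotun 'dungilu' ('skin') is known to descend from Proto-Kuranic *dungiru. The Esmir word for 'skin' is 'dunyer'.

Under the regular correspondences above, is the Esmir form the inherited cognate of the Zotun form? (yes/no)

yes

Derive the expected Esmir reflex of *dungiru:
Esmir: start from *dungiru.
  rule 1 (unconditioned shift): dungiru → dunyiru
  rule 2 (pre-rhotic lowering): dunyiru → dunyeru
  rule 3: no change — dunyeru
  rule 4 (apocope): dunyeru → dunyer
  ⇒ Esmir dunyer
Esmir 'dunyer' matches the regular reflex exactly, so the pair is cognate.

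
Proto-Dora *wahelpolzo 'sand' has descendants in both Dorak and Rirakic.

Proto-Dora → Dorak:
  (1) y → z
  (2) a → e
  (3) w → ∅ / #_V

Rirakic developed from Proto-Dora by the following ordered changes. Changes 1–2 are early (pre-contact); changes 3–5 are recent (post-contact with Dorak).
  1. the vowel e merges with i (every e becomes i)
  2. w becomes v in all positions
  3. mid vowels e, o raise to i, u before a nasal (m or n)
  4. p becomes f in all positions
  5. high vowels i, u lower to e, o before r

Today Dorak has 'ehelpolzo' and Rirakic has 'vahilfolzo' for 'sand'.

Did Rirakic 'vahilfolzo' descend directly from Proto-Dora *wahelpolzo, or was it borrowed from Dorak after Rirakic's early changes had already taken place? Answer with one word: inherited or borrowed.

inherited

If inherited, *wahelpolzo would pass through all of Rirakic's changes:
Rirakic: start from *wahelpolzo.
  rule 1 (vowel merger): wahelpolzo → wahilpolzo
  rule 2 (unconditioned shift): wahilpolzo → vahilpolzo
  rule 3: no change — vahilpolzo
  rule 4 (unconditioned shift): vahilpolzo → vahilfolzo
  rule 5: no change — vahilfolzo
  ⇒ Rirakic vahilfolzo
If borrowed from Dorak 'ehelpolzo' after the early changes, it would undergo only the recent ones:
  rule 3 (pre-nasal raising): no change (ehelpolzo)
  rule 4 (unconditioned shift): ehelpolzo → ehelfolzo
  rule 5 (pre-rhotic lowering): no change (ehelfolzo)
  ⇒ as a loan: ehelfolzo
Rirakic 'vahilfolzo' matches the inherited outcome exactly, so it is an inherited cognate, not a loan.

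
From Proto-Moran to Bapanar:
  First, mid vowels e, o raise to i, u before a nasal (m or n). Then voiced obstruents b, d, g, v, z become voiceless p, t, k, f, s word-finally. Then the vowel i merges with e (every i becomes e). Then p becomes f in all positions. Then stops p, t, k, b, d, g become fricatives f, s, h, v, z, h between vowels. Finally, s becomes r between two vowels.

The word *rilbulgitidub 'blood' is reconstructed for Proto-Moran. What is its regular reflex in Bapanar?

relbulgerezuf

Bapanar: start from *rilbulgitidub.
  rule 1: no change — rilbulgitidub
  rule 2 (final devoicing): rilbulgitidub → rilbulgitidup
  rule 3 (vowel merger): rilbulgitidup → relbulgetedup
  rule 4 (unconditioned shift): relbulgetedup → relbulgeteduf
  rule 5 (intervocalic lenition): relbulgeteduf → relbulgesezuf
  rule 6 (rhotacism): relbulgesezuf → relbulgerezuf
  ⇒ Bapanar relbulgerezuf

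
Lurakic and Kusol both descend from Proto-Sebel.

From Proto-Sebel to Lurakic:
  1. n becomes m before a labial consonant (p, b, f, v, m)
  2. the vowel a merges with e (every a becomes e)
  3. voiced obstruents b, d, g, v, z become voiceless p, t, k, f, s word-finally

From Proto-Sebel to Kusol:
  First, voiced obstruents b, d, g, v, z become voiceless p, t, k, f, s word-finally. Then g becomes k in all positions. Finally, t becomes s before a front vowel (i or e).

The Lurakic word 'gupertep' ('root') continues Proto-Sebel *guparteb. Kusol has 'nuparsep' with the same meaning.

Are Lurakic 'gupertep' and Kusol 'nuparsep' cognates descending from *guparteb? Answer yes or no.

no

Derive the expected Kusol reflex of *guparteb:
Kusol: start from *guparteb.
  rule 1 (final devoicing): guparteb → gupartep
  rule 2 (unconditioned shift): gupartep → kupartep
  rule 3 (palatalisation): kupartep → kuparsep
  ⇒ Kusol kuparsep
The regular Kusol reflex would be 'kuparsep', but the attested form is 'nuparsep'. The correspondence is irregular, so they are not cognates (the Kusol form has a different source).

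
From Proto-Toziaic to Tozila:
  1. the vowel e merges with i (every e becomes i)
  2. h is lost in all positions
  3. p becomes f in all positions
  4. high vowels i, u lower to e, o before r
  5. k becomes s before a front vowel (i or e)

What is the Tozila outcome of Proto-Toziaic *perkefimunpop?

Tozila: *perkefimunpop > pirkifimunpop > firkifimunfof > ferkifimunfof > fersifimunfof  (by vowel merger, unconditioned shift, pre-rhotic lowering, palatalisation)

fersifimunfof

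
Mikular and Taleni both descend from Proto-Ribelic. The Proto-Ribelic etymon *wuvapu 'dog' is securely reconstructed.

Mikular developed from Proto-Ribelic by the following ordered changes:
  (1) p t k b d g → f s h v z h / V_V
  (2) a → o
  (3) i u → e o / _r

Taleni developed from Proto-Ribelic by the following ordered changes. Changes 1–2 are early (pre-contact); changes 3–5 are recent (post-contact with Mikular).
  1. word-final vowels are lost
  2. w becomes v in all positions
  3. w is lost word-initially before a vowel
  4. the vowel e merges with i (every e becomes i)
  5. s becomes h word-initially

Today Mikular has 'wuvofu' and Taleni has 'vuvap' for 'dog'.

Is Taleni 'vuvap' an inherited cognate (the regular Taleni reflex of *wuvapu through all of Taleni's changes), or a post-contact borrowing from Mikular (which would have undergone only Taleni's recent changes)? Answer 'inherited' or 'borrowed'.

inherited

If inherited, *wuvapu would pass through all of Taleni's changes:
Taleni: start from *wuvapu.
  rule 1 (apocope): wuvapu → wuvap
  rule 2 (unconditioned shift): wuvap → vuvap
  rule 3: no change — vuvap
  rule 4: no change — vuvap
  rule 5: no change — vuvap
  ⇒ Taleni vuvap
If borrowed from Mikular 'wuvofu' after the early changes, it would undergo only the recent ones:
  rule 3 (glide loss): wuvofu → uvofu
  rule 4 (vowel merger): no change (uvofu)
  rule 5 (debuccalisation): no change (uvofu)
  ⇒ as a loan: uvofu
Taleni 'vuvap' matches the inherited outcome exactly, so it is an inherited cognate, not a loan.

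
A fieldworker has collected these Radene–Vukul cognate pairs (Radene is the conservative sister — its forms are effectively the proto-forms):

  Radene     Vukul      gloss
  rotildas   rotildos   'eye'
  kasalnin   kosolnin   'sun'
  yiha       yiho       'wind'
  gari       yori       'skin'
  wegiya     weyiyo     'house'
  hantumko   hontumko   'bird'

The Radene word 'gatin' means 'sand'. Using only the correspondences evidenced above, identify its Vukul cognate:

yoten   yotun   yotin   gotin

yotin

gari ~ yori — Radene g corresponds to Vukul y word-initially before a back vowel.
rotildas ~ rotildos, kasalnin ~ kosolnin — Radene a corresponds to Vukul o after a consonant, before a consonant other than r, m, n, p, b, f, v.
Applying these to Radene 'gatin':
  gatin → yatin   (g→y word-initially before a back vowel)
  yatin → yotin   (a→o after a consonant, before a consonant other than r, m, n, p, b, f, v)
So the Vukul cognate is 'yotin'.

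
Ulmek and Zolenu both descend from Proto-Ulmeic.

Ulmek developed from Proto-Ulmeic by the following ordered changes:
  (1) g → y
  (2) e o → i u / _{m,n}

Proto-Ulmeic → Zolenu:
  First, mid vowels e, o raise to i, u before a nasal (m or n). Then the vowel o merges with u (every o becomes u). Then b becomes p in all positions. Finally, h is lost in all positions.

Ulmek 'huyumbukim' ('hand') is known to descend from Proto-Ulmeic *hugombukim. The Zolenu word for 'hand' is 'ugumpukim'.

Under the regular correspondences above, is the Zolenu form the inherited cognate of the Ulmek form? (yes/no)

Derive the expected Zolenu reflex of *hugombukim:
Zolenu: *hugombukim
  hugombukim → hugumbukim   [pre-nasal raising]
  hugumbukim (rule 2 does not apply)
  hugumbukim → hugumpukim   [unconditioned shift]
  hugumpukim → ugumpukim   [h-loss]
  giving Zolenu ugumpukim.
Zolenu 'ugumpukim' matches the regular reflex exactly, so the pair is cognate.

yes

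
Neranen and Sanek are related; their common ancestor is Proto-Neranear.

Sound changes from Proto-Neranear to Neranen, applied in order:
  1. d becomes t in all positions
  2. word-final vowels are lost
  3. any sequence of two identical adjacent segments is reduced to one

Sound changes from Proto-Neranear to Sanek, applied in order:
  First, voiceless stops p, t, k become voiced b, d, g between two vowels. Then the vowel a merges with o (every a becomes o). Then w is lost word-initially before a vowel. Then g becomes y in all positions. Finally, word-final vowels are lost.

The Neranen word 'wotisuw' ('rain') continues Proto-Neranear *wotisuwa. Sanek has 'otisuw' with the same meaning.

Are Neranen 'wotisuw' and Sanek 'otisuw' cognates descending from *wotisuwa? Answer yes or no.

no

Derive the expected Sanek reflex of *wotisuwa:
Sanek: start from *wotisuwa.
  rule 1 (intervocalic voicing): wotisuwa → wodisuwa
  rule 2 (vowel merger): wodisuwa → wodisuwo
  rule 3 (glide loss): wodisuwo → odisuwo
  rule 4: no change — odisuwo
  rule 5 (apocope): odisuwo → odisuw
  ⇒ Sanek odisuw
The regular Sanek reflex would be 'odisuw', but the attested form is 'otisuw'. The correspondence is irregular, so they are not cognates (the Sanek form has a different source).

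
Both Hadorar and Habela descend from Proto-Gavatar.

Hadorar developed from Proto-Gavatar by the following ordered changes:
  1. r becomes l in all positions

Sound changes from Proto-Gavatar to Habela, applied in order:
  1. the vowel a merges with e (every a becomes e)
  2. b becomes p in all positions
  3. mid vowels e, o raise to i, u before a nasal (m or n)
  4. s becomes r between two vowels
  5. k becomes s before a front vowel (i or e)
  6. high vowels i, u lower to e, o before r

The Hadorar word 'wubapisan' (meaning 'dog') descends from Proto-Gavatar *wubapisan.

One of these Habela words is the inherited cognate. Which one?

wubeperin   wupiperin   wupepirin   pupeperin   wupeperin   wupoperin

Habela: start from *wubapisan.
  rule 1 (vowel merger): wubapisan → wubepisen
  rule 2 (unconditioned shift): wubepisen → wupepisen
  rule 3 (pre-nasal raising): wupepisen → wupepisin
  rule 4 (rhotacism): wupepisin → wupepirin
  rule 5: no change — wupepirin
  rule 6 (pre-rhotic lowering): wupepirin → wupeperin
  ⇒ Habela wupeperin
Only 'wupeperin' matches the regular Habela development of *wubapisan.

wupeperin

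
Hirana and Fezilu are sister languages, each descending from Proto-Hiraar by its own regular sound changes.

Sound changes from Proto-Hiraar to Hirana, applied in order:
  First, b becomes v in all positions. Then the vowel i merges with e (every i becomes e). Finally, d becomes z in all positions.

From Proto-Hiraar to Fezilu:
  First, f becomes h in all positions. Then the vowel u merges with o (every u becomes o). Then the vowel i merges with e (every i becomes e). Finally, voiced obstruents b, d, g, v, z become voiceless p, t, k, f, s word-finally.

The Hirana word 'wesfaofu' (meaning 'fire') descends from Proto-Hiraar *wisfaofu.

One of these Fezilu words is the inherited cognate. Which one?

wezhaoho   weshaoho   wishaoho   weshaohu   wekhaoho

Fezilu: start from *wisfaofu.
  rule 1 (unconditioned shift): wisfaofu → wishaohu
  rule 2 (vowel merger): wishaohu → wishaoho
  rule 3 (vowel merger): wishaoho → weshaoho
  rule 4: no change — weshaoho
  ⇒ Fezilu weshaoho
Only 'weshaoho' matches the regular Fezilu development of *wisfaofu.

weshaoho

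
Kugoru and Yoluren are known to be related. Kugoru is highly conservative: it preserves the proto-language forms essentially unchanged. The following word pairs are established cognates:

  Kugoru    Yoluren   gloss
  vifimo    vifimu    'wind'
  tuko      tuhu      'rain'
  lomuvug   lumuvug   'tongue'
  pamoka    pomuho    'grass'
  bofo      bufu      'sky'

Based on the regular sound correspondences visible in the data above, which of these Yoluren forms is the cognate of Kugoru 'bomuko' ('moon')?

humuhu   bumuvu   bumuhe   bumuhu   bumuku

bumuhu

lomuvug ~ lumuvug — Kugoru o corresponds to Yoluren u after a consonant, before a nasal.
tuko ~ tuhu — Kugoru k corresponds to Yoluren h between vowels (before a back vowel).
vifimo ~ vifimu, tuko ~ tuhu — Kugoru o corresponds to Yoluren u word-finally.
Applying these to Kugoru 'bomuko':
  bomuko → bumuko   (o→u after a consonant, before a nasal)
  bumuko → bumuho   (k→h between vowels (before a back vowel))
  bumuho → bumuhu   (o→u word-finally)
So the Yoluren cognate is 'bumuhu'.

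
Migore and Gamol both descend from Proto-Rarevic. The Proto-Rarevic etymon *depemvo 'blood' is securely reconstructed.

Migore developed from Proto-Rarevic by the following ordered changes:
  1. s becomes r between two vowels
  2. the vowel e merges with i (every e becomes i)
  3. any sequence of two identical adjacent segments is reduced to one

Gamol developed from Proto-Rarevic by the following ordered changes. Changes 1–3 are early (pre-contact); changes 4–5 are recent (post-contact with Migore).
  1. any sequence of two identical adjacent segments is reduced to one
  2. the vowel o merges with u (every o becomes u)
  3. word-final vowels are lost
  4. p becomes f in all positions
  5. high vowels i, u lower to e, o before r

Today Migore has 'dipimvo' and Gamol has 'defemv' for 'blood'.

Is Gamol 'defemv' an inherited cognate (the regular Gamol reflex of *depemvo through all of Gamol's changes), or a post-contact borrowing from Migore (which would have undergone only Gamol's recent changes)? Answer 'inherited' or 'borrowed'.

If inherited, *depemvo would pass through all of Gamol's changes:
Gamol: *depemvo > depemvu > depemv > defemv  (by vowel merger, apocope, unconditioned shift)
If borrowed from Migore 'dipimvo' after the early changes, it would undergo only the recent ones:
  rule 4 (unconditioned shift): dipimvo → difimvo
  rule 5 (pre-rhotic lowering): no change (difimvo)
  ⇒ as a loan: difimvo
Gamol 'defemv' matches the inherited outcome exactly, so it is an inherited cognate, not a loan.

inherited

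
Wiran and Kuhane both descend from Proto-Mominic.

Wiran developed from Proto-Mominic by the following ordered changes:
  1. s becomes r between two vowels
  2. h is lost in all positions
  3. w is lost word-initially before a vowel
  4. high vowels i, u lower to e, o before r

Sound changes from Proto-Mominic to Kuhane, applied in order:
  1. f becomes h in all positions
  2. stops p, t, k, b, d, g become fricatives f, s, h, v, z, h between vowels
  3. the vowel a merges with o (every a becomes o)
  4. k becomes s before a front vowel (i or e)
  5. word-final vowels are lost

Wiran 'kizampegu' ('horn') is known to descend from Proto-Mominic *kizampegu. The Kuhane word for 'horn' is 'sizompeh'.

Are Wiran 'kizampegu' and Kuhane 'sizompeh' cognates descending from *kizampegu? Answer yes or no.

yes

Derive the expected Kuhane reflex of *kizampegu:
Kuhane: *kizampegu
  kizampegu (rule 1 does not apply)
  kizampegu → kizampehu   [intervocalic lenition]
  kizampehu → kizompehu   [vowel merger]
  kizompehu → sizompehu   [palatalisation]
  sizompehu → sizompeh   [apocope]
  giving Kuhane sizompeh.
Kuhane 'sizompeh' matches the regular reflex exactly, so the pair is cognate.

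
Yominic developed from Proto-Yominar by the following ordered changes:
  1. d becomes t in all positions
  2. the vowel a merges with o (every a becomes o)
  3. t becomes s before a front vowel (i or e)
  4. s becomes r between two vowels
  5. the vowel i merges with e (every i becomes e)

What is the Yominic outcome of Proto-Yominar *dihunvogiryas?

Yominic: *dihunvogiryas
  dihunvogiryas → tihunvogiryas   [unconditioned shift]
  tihunvogiryas → tihunvogiryos   [vowel merger]
  tihunvogiryos → sihunvogiryos   [palatalisation]
  sihunvogiryos (rule 4 does not apply)
  sihunvogiryos → sehunvogeryos   [vowel merger]
  giving Yominic sehunvogeryos.

sehunvogeryos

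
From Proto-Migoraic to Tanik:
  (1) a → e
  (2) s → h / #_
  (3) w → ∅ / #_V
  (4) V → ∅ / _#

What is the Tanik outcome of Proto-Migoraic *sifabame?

Tanik: start from *sifabame.
  rule 1 (vowel merger): sifabame → sifebeme
  rule 2 (debuccalisation): sifebeme → hifebeme
  rule 3: no change — hifebeme
  rule 4 (apocope): hifebeme → hifebem
  ⇒ Tanik hifebem

hifebem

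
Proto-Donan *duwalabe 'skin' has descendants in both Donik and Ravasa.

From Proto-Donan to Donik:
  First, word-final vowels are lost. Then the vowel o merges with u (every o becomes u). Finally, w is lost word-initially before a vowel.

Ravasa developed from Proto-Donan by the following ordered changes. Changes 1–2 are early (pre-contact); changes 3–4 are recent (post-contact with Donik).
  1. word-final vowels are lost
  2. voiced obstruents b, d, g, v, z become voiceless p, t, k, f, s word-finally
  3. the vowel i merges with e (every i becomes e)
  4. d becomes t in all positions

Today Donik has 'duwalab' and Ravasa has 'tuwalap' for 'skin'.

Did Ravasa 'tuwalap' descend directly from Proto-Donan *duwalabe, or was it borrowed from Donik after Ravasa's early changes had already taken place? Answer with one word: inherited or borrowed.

If inherited, *duwalabe would pass through all of Ravasa's changes:
Ravasa: start from *duwalabe.
  rule 1 (apocope): duwalabe → duwalab
  rule 2 (final devoicing): duwalab → duwalap
  rule 3: no change — duwalap
  rule 4 (unconditioned shift): duwalap → tuwalap
  ⇒ Ravasa tuwalap
If borrowed from Donik 'duwalab' after the early changes, it would undergo only the recent ones:
  rule 3 (vowel merger): no change (duwalab)
  rule 4 (unconditioned shift): duwalab → tuwalab
  ⇒ as a loan: tuwalab
Ravasa 'tuwalap' matches the inherited outcome exactly, so it is an inherited cognate, not a loan.

inherited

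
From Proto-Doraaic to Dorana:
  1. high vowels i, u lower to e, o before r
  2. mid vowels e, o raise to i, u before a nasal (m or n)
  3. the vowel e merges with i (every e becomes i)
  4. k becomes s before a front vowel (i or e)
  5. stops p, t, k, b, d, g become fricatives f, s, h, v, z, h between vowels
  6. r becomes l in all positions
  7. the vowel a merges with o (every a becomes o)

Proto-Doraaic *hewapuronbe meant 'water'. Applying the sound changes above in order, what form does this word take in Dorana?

hiwofolunbi

Dorana: *hewapuronbe
  hewapuronbe → hewaporonbe   [pre-rhotic lowering]
  hewaporonbe → hewaporunbe   [pre-nasal raising]
  hewaporunbe → hiwaporunbi   [vowel merger]
  hiwaporunbi (rule 4 does not apply)
  hiwaporunbi → hiwaforunbi   [intervocalic lenition]
  hiwaforunbi → hiwafolunbi   [unconditioned shift]
  hiwafolunbi → hiwofolunbi   [vowel merger]
  giving Dorana hiwofolunbi.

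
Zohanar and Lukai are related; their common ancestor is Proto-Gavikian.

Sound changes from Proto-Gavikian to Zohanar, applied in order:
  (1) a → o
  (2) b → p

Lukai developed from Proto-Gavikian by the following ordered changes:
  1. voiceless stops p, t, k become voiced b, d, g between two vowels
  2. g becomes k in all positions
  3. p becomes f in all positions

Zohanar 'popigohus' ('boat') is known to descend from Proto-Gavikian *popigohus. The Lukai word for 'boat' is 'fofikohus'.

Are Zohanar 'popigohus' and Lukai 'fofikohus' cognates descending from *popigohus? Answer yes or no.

Derive the expected Lukai reflex of *popigohus:
Lukai: start from *popigohus.
  rule 1 (intervocalic voicing): popigohus → pobigohus
  rule 2 (unconditioned shift): pobigohus → pobikohus
  rule 3 (unconditioned shift): pobikohus → fobikohus
  ⇒ Lukai fobikohus
The regular Lukai reflex would be 'fobikohus', but the attested form is 'fofikohus'. The correspondence is irregular, so they are not cognates (the Lukai form has a different source).

no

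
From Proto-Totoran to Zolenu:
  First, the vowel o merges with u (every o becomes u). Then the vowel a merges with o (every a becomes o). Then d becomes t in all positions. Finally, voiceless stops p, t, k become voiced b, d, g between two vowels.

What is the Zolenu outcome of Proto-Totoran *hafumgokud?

hofumgugut

Zolenu: *hafumgokud > hafumgukud > hofumgukud > hofumgukut > hofumgugut  (by vowel merger, vowel merger, unconditioned shift, intervocalic voicing)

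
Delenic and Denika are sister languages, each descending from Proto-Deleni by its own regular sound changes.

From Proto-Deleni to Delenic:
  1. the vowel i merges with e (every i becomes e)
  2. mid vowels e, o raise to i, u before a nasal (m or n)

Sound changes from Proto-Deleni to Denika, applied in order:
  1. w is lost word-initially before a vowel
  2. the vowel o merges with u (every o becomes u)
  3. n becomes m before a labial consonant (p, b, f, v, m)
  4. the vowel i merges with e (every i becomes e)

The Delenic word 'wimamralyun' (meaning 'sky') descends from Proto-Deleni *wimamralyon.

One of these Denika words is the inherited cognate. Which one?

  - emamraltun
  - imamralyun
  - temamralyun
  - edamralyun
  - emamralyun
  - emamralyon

emamralyun

Denika: start from *wimamralyon.
  rule 1 (glide loss): wimamralyon → imamralyon
  rule 2 (vowel merger): imamralyon → imamralyun
  rule 3: no change — imamralyun
  rule 4 (vowel merger): imamralyun → emamralyun
  ⇒ Denika emamralyun
Only 'emamralyun' matches the regular Denika development of *wimamralyon.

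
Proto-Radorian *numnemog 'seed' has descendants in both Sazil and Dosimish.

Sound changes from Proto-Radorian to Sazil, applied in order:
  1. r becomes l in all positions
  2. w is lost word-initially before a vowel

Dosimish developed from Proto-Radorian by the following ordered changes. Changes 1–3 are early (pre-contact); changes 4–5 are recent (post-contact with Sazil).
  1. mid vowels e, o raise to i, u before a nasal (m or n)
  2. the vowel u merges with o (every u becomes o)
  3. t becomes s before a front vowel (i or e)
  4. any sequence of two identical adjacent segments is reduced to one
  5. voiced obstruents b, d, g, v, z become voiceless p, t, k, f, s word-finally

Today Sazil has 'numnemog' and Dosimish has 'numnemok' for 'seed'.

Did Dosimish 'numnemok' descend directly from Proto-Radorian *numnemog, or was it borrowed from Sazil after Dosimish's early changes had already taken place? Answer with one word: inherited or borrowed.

If inherited, *numnemog would pass through all of Dosimish's changes:
Dosimish: *numnemog
  numnemog → numnimog   [pre-nasal raising]
  numnimog → nomnimog   [vowel merger]
  nomnimog (rule 3 does not apply)
  nomnimog (rule 4 does not apply)
  nomnimog → nomnimok   [final devoicing]
  giving Dosimish nomnimok.
If borrowed from Sazil 'numnemog' after the early changes, it would undergo only the recent ones:
  rule 4 (degemination): no change (numnemog)
  rule 5 (final devoicing): numnemog → numnemok
  ⇒ as a loan: numnemok
Dosimish 'numnemok' matches the loan outcome 'numnemok', not the inherited 'nomnimok' — it skipped the early Dosimish changes, so it was borrowed from Sazil.

borrowed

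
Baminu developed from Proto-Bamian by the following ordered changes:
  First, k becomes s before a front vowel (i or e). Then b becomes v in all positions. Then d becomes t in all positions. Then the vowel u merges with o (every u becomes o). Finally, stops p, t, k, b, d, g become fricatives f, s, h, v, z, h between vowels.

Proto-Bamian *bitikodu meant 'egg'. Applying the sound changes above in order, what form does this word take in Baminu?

visihoso

Baminu: *bitikodu
  bitikodu (rule 1 does not apply)
  bitikodu → vitikodu   [unconditioned shift]
  vitikodu → vitikotu   [unconditioned shift]
  vitikotu → vitikoto   [vowel merger]
  vitikoto → visihoso   [intervocalic lenition]
  giving Baminu visihoso.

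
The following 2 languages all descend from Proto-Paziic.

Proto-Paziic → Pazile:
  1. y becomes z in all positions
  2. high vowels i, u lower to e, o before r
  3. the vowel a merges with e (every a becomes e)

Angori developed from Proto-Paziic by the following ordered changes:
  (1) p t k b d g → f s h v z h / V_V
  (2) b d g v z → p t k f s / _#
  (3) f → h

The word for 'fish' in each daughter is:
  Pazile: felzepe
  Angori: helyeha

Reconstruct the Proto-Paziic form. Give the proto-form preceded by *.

*felyepa

Position 7: Pazile has e, Angori has a. Angori preserves a here (none of its changes turn any other segment into a), so the proto-segment is *a.
Position 6: Pazile has p, Angori has h. Pazile preserves p here (none of its changes turn any other segment into p), so the proto-segment is *p.
Position 4: Pazile has z, Angori has y. Angori preserves y here (none of its changes turn any other segment into y), so the proto-segment is *y.
This points to *felyepa. Verify forward in each daughter:
Pazile: *felyepa
  felyepa → felzepa   [unconditioned shift]
  felzepa (rule 2 does not apply)
  felzepa → felzepe   [vowel merger]
  giving Pazile felzepe.
Angori: start from *felyepa.
  rule 1 (intervocalic lenition): felyepa → felyefa
  rule 2: no change — felyefa
  rule 3 (unconditioned shift): felyefa → helyeha
  ⇒ Angori helyeha
No other proto-form is consistent with every reflex, so the reconstruction is *felyepa.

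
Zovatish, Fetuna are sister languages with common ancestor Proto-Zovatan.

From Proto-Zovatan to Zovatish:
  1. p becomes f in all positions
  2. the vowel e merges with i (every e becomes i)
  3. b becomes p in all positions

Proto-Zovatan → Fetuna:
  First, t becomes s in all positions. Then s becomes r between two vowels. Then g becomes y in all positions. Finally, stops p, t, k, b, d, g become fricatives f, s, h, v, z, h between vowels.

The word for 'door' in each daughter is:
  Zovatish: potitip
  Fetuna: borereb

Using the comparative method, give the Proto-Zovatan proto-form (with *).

Position 3: Zovatish has t, Fetuna has r. Zovatish preserves t here (none of its changes turn any other segment into t), so the proto-segment is *t.
Position 6: Zovatish has i, Fetuna has e. Fetuna preserves e here (none of its changes turn any other segment into e), so the proto-segment is *e.
Position 5: Zovatish has t, Fetuna has r. Zovatish preserves t here (none of its changes turn any other segment into t), so the proto-segment is *t.
Continuing position by position gives *boteteb; check it forward:
Zovatish: start from *boteteb.
  rule 1: no change — boteteb
  rule 2 (vowel merger): boteteb → botitib
  rule 3 (unconditioned shift): botitib → potitip
  ⇒ Zovatish potitip
Fetuna: start from *boteteb.
  rule 1 (unconditioned shift): boteteb → boseseb
  rule 2 (rhotacism): boseseb → borereb
  rule 3: no change — borereb
  rule 4: no change — borereb
  ⇒ Fetuna borereb
Only *boteteb yields all of Zovatish potitip, Fetuna borereb.

*boteteb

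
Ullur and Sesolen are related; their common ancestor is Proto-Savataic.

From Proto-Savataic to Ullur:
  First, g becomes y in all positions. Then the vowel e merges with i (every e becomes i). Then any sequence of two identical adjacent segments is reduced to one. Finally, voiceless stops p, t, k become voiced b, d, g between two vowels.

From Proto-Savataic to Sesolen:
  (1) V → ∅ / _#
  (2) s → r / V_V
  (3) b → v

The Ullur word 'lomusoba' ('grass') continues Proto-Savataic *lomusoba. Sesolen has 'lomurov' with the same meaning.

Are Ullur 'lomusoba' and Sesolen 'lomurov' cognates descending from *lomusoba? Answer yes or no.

yes

Derive the expected Sesolen reflex of *lomusoba:
Sesolen: *lomusoba
  lomusoba → lomusob   [apocope]
  lomusob → lomurob   [rhotacism]
  lomurob → lomurov   [unconditioned shift]
  giving Sesolen lomurov.
Sesolen 'lomurov' matches the regular reflex exactly, so the pair is cognate.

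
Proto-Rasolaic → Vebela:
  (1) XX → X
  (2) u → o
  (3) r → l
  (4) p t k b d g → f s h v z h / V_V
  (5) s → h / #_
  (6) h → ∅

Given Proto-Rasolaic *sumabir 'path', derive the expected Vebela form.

omavil

Vebela: *sumabir > somabir > somabil > somavil > homavil > omavil  (by vowel merger, unconditioned shift, intervocalic lenition, debuccalisation, h-loss)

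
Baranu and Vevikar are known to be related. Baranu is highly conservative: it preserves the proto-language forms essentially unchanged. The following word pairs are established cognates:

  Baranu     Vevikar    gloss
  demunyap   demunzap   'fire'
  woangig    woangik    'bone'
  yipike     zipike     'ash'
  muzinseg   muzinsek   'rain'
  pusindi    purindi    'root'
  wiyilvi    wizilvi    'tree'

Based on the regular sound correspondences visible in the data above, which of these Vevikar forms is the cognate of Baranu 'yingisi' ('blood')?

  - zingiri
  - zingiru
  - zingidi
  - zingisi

yipike ~ zipike — Baranu y corresponds to Vevikar z word-initially before a front vowel.
pusindi ~ purindi — Baranu s corresponds to Vevikar r between vowels (before a front vowel).
Applying these to Baranu 'yingisi':
  yingisi → zingisi   (y→z word-initially before a front vowel)
  zingisi → zingiri   (s→r between vowels (before a front vowel))
So the Vevikar cognate is 'zingiri'.

zingiri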